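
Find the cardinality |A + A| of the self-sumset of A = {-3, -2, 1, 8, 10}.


A + A = {a + a' : a, a' ∈ A}; |A| = 5.
General bounds: 2|A| - 1 ≤ |A + A| ≤ |A|(|A|+1)/2, i.e. 9 ≤ |A + A| ≤ 15.
Lower bound 2|A|-1 is attained iff A is an arithmetic progression.
Enumerate sums a + a' for a ≤ a' (symmetric, so this suffices):
a = -3: -3+-3=-6, -3+-2=-5, -3+1=-2, -3+8=5, -3+10=7
a = -2: -2+-2=-4, -2+1=-1, -2+8=6, -2+10=8
a = 1: 1+1=2, 1+8=9, 1+10=11
a = 8: 8+8=16, 8+10=18
a = 10: 10+10=20
Distinct sums: {-6, -5, -4, -2, -1, 2, 5, 6, 7, 8, 9, 11, 16, 18, 20}
|A + A| = 15

|A + A| = 15


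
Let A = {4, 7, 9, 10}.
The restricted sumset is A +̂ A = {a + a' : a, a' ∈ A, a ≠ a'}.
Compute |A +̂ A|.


Restricted sumset: A +̂ A = {a + a' : a ∈ A, a' ∈ A, a ≠ a'}.
Equivalently, take A + A and drop any sum 2a that is achievable ONLY as a + a for a ∈ A (i.e. sums representable only with equal summands).
Enumerate pairs (a, a') with a < a' (symmetric, so each unordered pair gives one sum; this covers all a ≠ a'):
  4 + 7 = 11
  4 + 9 = 13
  4 + 10 = 14
  7 + 9 = 16
  7 + 10 = 17
  9 + 10 = 19
Collected distinct sums: {11, 13, 14, 16, 17, 19}
|A +̂ A| = 6
(Reference bound: |A +̂ A| ≥ 2|A| - 3 for |A| ≥ 2, with |A| = 4 giving ≥ 5.)

|A +̂ A| = 6


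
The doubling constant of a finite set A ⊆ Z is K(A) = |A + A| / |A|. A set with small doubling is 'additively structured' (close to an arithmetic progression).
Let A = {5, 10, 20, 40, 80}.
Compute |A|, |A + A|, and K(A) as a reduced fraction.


|A| = 5.
Compute A + A by enumerating all 25 pairs.
A + A = {10, 15, 20, 25, 30, 40, 45, 50, 60, 80, 85, 90, 100, 120, 160}, so |A + A| = 15.
K = |A + A| / |A| = 15/5 = 3/1 ≈ 3.0000.
Reference: AP of size 5 gives K = 9/5 ≈ 1.8000; a fully generic set of size 5 gives K ≈ 3.0000.

|A| = 5, |A + A| = 15, K = 15/5 = 3/1.


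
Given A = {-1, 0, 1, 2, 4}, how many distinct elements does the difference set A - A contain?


A - A = {a - a' : a, a' ∈ A}; |A| = 5.
Bounds: 2|A|-1 ≤ |A - A| ≤ |A|² - |A| + 1, i.e. 9 ≤ |A - A| ≤ 21.
Note: 0 ∈ A - A always (from a - a). The set is symmetric: if d ∈ A - A then -d ∈ A - A.
Enumerate nonzero differences d = a - a' with a > a' (then include -d):
Positive differences: {1, 2, 3, 4, 5}
Full difference set: {0} ∪ (positive diffs) ∪ (negative diffs).
|A - A| = 1 + 2·5 = 11 (matches direct enumeration: 11).

|A - A| = 11


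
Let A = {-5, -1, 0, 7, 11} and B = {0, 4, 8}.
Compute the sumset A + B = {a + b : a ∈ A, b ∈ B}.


A + B = {a + b : a ∈ A, b ∈ B}.
Enumerate all |A|·|B| = 5·3 = 15 pairs (a, b) and collect distinct sums.
a = -5: -5+0=-5, -5+4=-1, -5+8=3
a = -1: -1+0=-1, -1+4=3, -1+8=7
a = 0: 0+0=0, 0+4=4, 0+8=8
a = 7: 7+0=7, 7+4=11, 7+8=15
a = 11: 11+0=11, 11+4=15, 11+8=19
Collecting distinct sums: A + B = {-5, -1, 0, 3, 4, 7, 8, 11, 15, 19}
|A + B| = 10

A + B = {-5, -1, 0, 3, 4, 7, 8, 11, 15, 19}


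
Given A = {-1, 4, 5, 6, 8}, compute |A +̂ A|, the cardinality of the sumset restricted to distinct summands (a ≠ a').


Restricted sumset: A +̂ A = {a + a' : a ∈ A, a' ∈ A, a ≠ a'}.
Equivalently, take A + A and drop any sum 2a that is achievable ONLY as a + a for a ∈ A (i.e. sums representable only with equal summands).
Enumerate pairs (a, a') with a < a' (symmetric, so each unordered pair gives one sum; this covers all a ≠ a'):
  -1 + 4 = 3
  -1 + 5 = 4
  -1 + 6 = 5
  -1 + 8 = 7
  4 + 5 = 9
  4 + 6 = 10
  4 + 8 = 12
  5 + 6 = 11
  5 + 8 = 13
  6 + 8 = 14
Collected distinct sums: {3, 4, 5, 7, 9, 10, 11, 12, 13, 14}
|A +̂ A| = 10
(Reference bound: |A +̂ A| ≥ 2|A| - 3 for |A| ≥ 2, with |A| = 5 giving ≥ 7.)

|A +̂ A| = 10


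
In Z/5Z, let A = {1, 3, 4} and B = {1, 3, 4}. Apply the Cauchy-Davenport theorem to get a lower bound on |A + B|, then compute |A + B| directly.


Cauchy-Davenport: |A + B| ≥ min(p, |A| + |B| - 1) for A, B nonempty in Z/pZ.
|A| = 3, |B| = 3, p = 5.
CD lower bound = min(5, 3 + 3 - 1) = min(5, 5) = 5.
Compute A + B mod 5 directly:
a = 1: 1+1=2, 1+3=4, 1+4=0
a = 3: 3+1=4, 3+3=1, 3+4=2
a = 4: 4+1=0, 4+3=2, 4+4=3
A + B = {0, 1, 2, 3, 4}, so |A + B| = 5.
Verify: 5 ≥ 5? Yes ✓.

CD lower bound = 5, actual |A + B| = 5.


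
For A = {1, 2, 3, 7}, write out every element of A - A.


A - A = {a - a' : a, a' ∈ A}.
Compute a - a' for each ordered pair (a, a'):
a = 1: 1-1=0, 1-2=-1, 1-3=-2, 1-7=-6
a = 2: 2-1=1, 2-2=0, 2-3=-1, 2-7=-5
a = 3: 3-1=2, 3-2=1, 3-3=0, 3-7=-4
a = 7: 7-1=6, 7-2=5, 7-3=4, 7-7=0
Collecting distinct values (and noting 0 appears from a-a):
A - A = {-6, -5, -4, -2, -1, 0, 1, 2, 4, 5, 6}
|A - A| = 11

A - A = {-6, -5, -4, -2, -1, 0, 1, 2, 4, 5, 6}


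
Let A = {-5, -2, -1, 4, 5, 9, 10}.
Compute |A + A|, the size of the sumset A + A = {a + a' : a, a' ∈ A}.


A + A = {a + a' : a, a' ∈ A}; |A| = 7.
General bounds: 2|A| - 1 ≤ |A + A| ≤ |A|(|A|+1)/2, i.e. 13 ≤ |A + A| ≤ 28.
Lower bound 2|A|-1 is attained iff A is an arithmetic progression.
Enumerate sums a + a' for a ≤ a' (symmetric, so this suffices):
a = -5: -5+-5=-10, -5+-2=-7, -5+-1=-6, -5+4=-1, -5+5=0, -5+9=4, -5+10=5
a = -2: -2+-2=-4, -2+-1=-3, -2+4=2, -2+5=3, -2+9=7, -2+10=8
a = -1: -1+-1=-2, -1+4=3, -1+5=4, -1+9=8, -1+10=9
a = 4: 4+4=8, 4+5=9, 4+9=13, 4+10=14
a = 5: 5+5=10, 5+9=14, 5+10=15
a = 9: 9+9=18, 9+10=19
a = 10: 10+10=20
Distinct sums: {-10, -7, -6, -4, -3, -2, -1, 0, 2, 3, 4, 5, 7, 8, 9, 10, 13, 14, 15, 18, 19, 20}
|A + A| = 22

|A + A| = 22


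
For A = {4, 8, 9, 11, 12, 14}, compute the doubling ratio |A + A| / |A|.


|A| = 6.
Compute A + A by enumerating all 36 pairs.
A + A = {8, 12, 13, 15, 16, 17, 18, 19, 20, 21, 22, 23, 24, 25, 26, 28}, so |A + A| = 16.
K = |A + A| / |A| = 16/6 = 8/3 ≈ 2.6667.
Reference: AP of size 6 gives K = 11/6 ≈ 1.8333; a fully generic set of size 6 gives K ≈ 3.5000.

|A| = 6, |A + A| = 16, K = 16/6 = 8/3.


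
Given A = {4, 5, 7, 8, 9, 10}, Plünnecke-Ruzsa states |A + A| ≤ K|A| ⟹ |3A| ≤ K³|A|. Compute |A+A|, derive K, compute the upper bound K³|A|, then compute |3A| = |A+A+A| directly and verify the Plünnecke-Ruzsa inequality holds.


|A| = 6.
Step 1: Compute A + A by enumerating all 36 pairs.
A + A = {8, 9, 10, 11, 12, 13, 14, 15, 16, 17, 18, 19, 20}, so |A + A| = 13.
Step 2: Doubling constant K = |A + A|/|A| = 13/6 = 13/6 ≈ 2.1667.
Step 3: Plünnecke-Ruzsa gives |3A| ≤ K³·|A| = (2.1667)³ · 6 ≈ 61.0278.
Step 4: Compute 3A = A + A + A directly by enumerating all triples (a,b,c) ∈ A³; |3A| = 19.
Step 5: Check 19 ≤ 61.0278? Yes ✓.

K = 13/6, Plünnecke-Ruzsa bound K³|A| ≈ 61.0278, |3A| = 19, inequality holds.


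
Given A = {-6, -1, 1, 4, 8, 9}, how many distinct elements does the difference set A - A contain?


A - A = {a - a' : a, a' ∈ A}; |A| = 6.
Bounds: 2|A|-1 ≤ |A - A| ≤ |A|² - |A| + 1, i.e. 11 ≤ |A - A| ≤ 31.
Note: 0 ∈ A - A always (from a - a). The set is symmetric: if d ∈ A - A then -d ∈ A - A.
Enumerate nonzero differences d = a - a' with a > a' (then include -d):
Positive differences: {1, 2, 3, 4, 5, 7, 8, 9, 10, 14, 15}
Full difference set: {0} ∪ (positive diffs) ∪ (negative diffs).
|A - A| = 1 + 2·11 = 23 (matches direct enumeration: 23).

|A - A| = 23


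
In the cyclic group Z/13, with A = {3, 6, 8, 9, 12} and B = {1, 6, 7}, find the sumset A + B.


Work in Z/13Z: reduce every sum a + b modulo 13.
Enumerate all 15 pairs:
a = 3: 3+1=4, 3+6=9, 3+7=10
a = 6: 6+1=7, 6+6=12, 6+7=0
a = 8: 8+1=9, 8+6=1, 8+7=2
a = 9: 9+1=10, 9+6=2, 9+7=3
a = 12: 12+1=0, 12+6=5, 12+7=6
Distinct residues collected: {0, 1, 2, 3, 4, 5, 6, 7, 9, 10, 12}
|A + B| = 11 (out of 13 total residues).

A + B = {0, 1, 2, 3, 4, 5, 6, 7, 9, 10, 12}


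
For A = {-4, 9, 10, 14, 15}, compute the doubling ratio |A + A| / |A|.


|A| = 5.
Compute A + A by enumerating all 25 pairs.
A + A = {-8, 5, 6, 10, 11, 18, 19, 20, 23, 24, 25, 28, 29, 30}, so |A + A| = 14.
K = |A + A| / |A| = 14/5 (already in lowest terms) ≈ 2.8000.
Reference: AP of size 5 gives K = 9/5 ≈ 1.8000; a fully generic set of size 5 gives K ≈ 3.0000.

|A| = 5, |A + A| = 14, K = 14/5.


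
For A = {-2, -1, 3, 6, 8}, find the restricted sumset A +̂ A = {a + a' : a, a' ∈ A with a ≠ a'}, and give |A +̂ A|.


Restricted sumset: A +̂ A = {a + a' : a ∈ A, a' ∈ A, a ≠ a'}.
Equivalently, take A + A and drop any sum 2a that is achievable ONLY as a + a for a ∈ A (i.e. sums representable only with equal summands).
Enumerate pairs (a, a') with a < a' (symmetric, so each unordered pair gives one sum; this covers all a ≠ a'):
  -2 + -1 = -3
  -2 + 3 = 1
  -2 + 6 = 4
  -2 + 8 = 6
  -1 + 3 = 2
  -1 + 6 = 5
  -1 + 8 = 7
  3 + 6 = 9
  3 + 8 = 11
  6 + 8 = 14
Collected distinct sums: {-3, 1, 2, 4, 5, 6, 7, 9, 11, 14}
|A +̂ A| = 10
(Reference bound: |A +̂ A| ≥ 2|A| - 3 for |A| ≥ 2, with |A| = 5 giving ≥ 7.)

|A +̂ A| = 10


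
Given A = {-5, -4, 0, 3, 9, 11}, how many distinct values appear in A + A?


A + A = {a + a' : a, a' ∈ A}; |A| = 6.
General bounds: 2|A| - 1 ≤ |A + A| ≤ |A|(|A|+1)/2, i.e. 11 ≤ |A + A| ≤ 21.
Lower bound 2|A|-1 is attained iff A is an arithmetic progression.
Enumerate sums a + a' for a ≤ a' (symmetric, so this suffices):
a = -5: -5+-5=-10, -5+-4=-9, -5+0=-5, -5+3=-2, -5+9=4, -5+11=6
a = -4: -4+-4=-8, -4+0=-4, -4+3=-1, -4+9=5, -4+11=7
a = 0: 0+0=0, 0+3=3, 0+9=9, 0+11=11
a = 3: 3+3=6, 3+9=12, 3+11=14
a = 9: 9+9=18, 9+11=20
a = 11: 11+11=22
Distinct sums: {-10, -9, -8, -5, -4, -2, -1, 0, 3, 4, 5, 6, 7, 9, 11, 12, 14, 18, 20, 22}
|A + A| = 20

|A + A| = 20


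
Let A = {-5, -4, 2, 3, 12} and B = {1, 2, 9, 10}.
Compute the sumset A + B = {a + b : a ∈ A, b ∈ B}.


A + B = {a + b : a ∈ A, b ∈ B}.
Enumerate all |A|·|B| = 5·4 = 20 pairs (a, b) and collect distinct sums.
a = -5: -5+1=-4, -5+2=-3, -5+9=4, -5+10=5
a = -4: -4+1=-3, -4+2=-2, -4+9=5, -4+10=6
a = 2: 2+1=3, 2+2=4, 2+9=11, 2+10=12
a = 3: 3+1=4, 3+2=5, 3+9=12, 3+10=13
a = 12: 12+1=13, 12+2=14, 12+9=21, 12+10=22
Collecting distinct sums: A + B = {-4, -3, -2, 3, 4, 5, 6, 11, 12, 13, 14, 21, 22}
|A + B| = 13

A + B = {-4, -3, -2, 3, 4, 5, 6, 11, 12, 13, 14, 21, 22}


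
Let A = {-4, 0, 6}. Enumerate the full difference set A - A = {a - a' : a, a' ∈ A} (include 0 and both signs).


A - A = {a - a' : a, a' ∈ A}.
Compute a - a' for each ordered pair (a, a'):
a = -4: -4--4=0, -4-0=-4, -4-6=-10
a = 0: 0--4=4, 0-0=0, 0-6=-6
a = 6: 6--4=10, 6-0=6, 6-6=0
Collecting distinct values (and noting 0 appears from a-a):
A - A = {-10, -6, -4, 0, 4, 6, 10}
|A - A| = 7

A - A = {-10, -6, -4, 0, 4, 6, 10}


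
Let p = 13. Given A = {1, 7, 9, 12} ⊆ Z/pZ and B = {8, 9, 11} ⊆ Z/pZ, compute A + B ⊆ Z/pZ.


Work in Z/13Z: reduce every sum a + b modulo 13.
Enumerate all 12 pairs:
a = 1: 1+8=9, 1+9=10, 1+11=12
a = 7: 7+8=2, 7+9=3, 7+11=5
a = 9: 9+8=4, 9+9=5, 9+11=7
a = 12: 12+8=7, 12+9=8, 12+11=10
Distinct residues collected: {2, 3, 4, 5, 7, 8, 9, 10, 12}
|A + B| = 9 (out of 13 total residues).

A + B = {2, 3, 4, 5, 7, 8, 9, 10, 12}


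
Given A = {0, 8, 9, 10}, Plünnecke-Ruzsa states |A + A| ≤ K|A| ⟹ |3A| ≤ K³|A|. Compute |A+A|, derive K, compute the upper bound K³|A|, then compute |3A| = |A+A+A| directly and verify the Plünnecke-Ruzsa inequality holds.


|A| = 4.
Step 1: Compute A + A by enumerating all 16 pairs.
A + A = {0, 8, 9, 10, 16, 17, 18, 19, 20}, so |A + A| = 9.
Step 2: Doubling constant K = |A + A|/|A| = 9/4 = 9/4 ≈ 2.2500.
Step 3: Plünnecke-Ruzsa gives |3A| ≤ K³·|A| = (2.2500)³ · 4 ≈ 45.5625.
Step 4: Compute 3A = A + A + A directly by enumerating all triples (a,b,c) ∈ A³; |3A| = 16.
Step 5: Check 16 ≤ 45.5625? Yes ✓.

K = 9/4, Plünnecke-Ruzsa bound K³|A| ≈ 45.5625, |3A| = 16, inequality holds.


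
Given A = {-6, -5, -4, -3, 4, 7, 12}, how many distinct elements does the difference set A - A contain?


A - A = {a - a' : a, a' ∈ A}; |A| = 7.
Bounds: 2|A|-1 ≤ |A - A| ≤ |A|² - |A| + 1, i.e. 13 ≤ |A - A| ≤ 43.
Note: 0 ∈ A - A always (from a - a). The set is symmetric: if d ∈ A - A then -d ∈ A - A.
Enumerate nonzero differences d = a - a' with a > a' (then include -d):
Positive differences: {1, 2, 3, 5, 7, 8, 9, 10, 11, 12, 13, 15, 16, 17, 18}
Full difference set: {0} ∪ (positive diffs) ∪ (negative diffs).
|A - A| = 1 + 2·15 = 31 (matches direct enumeration: 31).

|A - A| = 31


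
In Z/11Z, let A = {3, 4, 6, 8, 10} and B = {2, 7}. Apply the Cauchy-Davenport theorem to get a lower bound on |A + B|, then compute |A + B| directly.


Cauchy-Davenport: |A + B| ≥ min(p, |A| + |B| - 1) for A, B nonempty in Z/pZ.
|A| = 5, |B| = 2, p = 11.
CD lower bound = min(11, 5 + 2 - 1) = min(11, 6) = 6.
Compute A + B mod 11 directly:
a = 3: 3+2=5, 3+7=10
a = 4: 4+2=6, 4+7=0
a = 6: 6+2=8, 6+7=2
a = 8: 8+2=10, 8+7=4
a = 10: 10+2=1, 10+7=6
A + B = {0, 1, 2, 4, 5, 6, 8, 10}, so |A + B| = 8.
Verify: 8 ≥ 6? Yes ✓.

CD lower bound = 6, actual |A + B| = 8.


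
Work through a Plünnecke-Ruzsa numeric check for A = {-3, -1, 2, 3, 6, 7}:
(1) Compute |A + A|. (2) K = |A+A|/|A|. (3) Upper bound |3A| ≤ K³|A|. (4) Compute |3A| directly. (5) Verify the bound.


|A| = 6.
Step 1: Compute A + A by enumerating all 36 pairs.
A + A = {-6, -4, -2, -1, 0, 1, 2, 3, 4, 5, 6, 8, 9, 10, 12, 13, 14}, so |A + A| = 17.
Step 2: Doubling constant K = |A + A|/|A| = 17/6 = 17/6 ≈ 2.8333.
Step 3: Plünnecke-Ruzsa gives |3A| ≤ K³·|A| = (2.8333)³ · 6 ≈ 136.4722.
Step 4: Compute 3A = A + A + A directly by enumerating all triples (a,b,c) ∈ A³; |3A| = 29.
Step 5: Check 29 ≤ 136.4722? Yes ✓.

K = 17/6, Plünnecke-Ruzsa bound K³|A| ≈ 136.4722, |3A| = 29, inequality holds.


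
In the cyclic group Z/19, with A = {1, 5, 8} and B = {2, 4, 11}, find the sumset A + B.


Work in Z/19Z: reduce every sum a + b modulo 19.
Enumerate all 9 pairs:
a = 1: 1+2=3, 1+4=5, 1+11=12
a = 5: 5+2=7, 5+4=9, 5+11=16
a = 8: 8+2=10, 8+4=12, 8+11=0
Distinct residues collected: {0, 3, 5, 7, 9, 10, 12, 16}
|A + B| = 8 (out of 19 total residues).

A + B = {0, 3, 5, 7, 9, 10, 12, 16}


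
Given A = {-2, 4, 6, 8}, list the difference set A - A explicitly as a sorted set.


A - A = {a - a' : a, a' ∈ A}.
Compute a - a' for each ordered pair (a, a'):
a = -2: -2--2=0, -2-4=-6, -2-6=-8, -2-8=-10
a = 4: 4--2=6, 4-4=0, 4-6=-2, 4-8=-4
a = 6: 6--2=8, 6-4=2, 6-6=0, 6-8=-2
a = 8: 8--2=10, 8-4=4, 8-6=2, 8-8=0
Collecting distinct values (and noting 0 appears from a-a):
A - A = {-10, -8, -6, -4, -2, 0, 2, 4, 6, 8, 10}
|A - A| = 11

A - A = {-10, -8, -6, -4, -2, 0, 2, 4, 6, 8, 10}


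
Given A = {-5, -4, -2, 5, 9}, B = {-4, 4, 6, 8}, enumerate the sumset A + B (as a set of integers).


A + B = {a + b : a ∈ A, b ∈ B}.
Enumerate all |A|·|B| = 5·4 = 20 pairs (a, b) and collect distinct sums.
a = -5: -5+-4=-9, -5+4=-1, -5+6=1, -5+8=3
a = -4: -4+-4=-8, -4+4=0, -4+6=2, -4+8=4
a = -2: -2+-4=-6, -2+4=2, -2+6=4, -2+8=6
a = 5: 5+-4=1, 5+4=9, 5+6=11, 5+8=13
a = 9: 9+-4=5, 9+4=13, 9+6=15, 9+8=17
Collecting distinct sums: A + B = {-9, -8, -6, -1, 0, 1, 2, 3, 4, 5, 6, 9, 11, 13, 15, 17}
|A + B| = 16

A + B = {-9, -8, -6, -1, 0, 1, 2, 3, 4, 5, 6, 9, 11, 13, 15, 17}


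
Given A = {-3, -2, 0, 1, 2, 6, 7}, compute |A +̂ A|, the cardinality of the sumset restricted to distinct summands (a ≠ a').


Restricted sumset: A +̂ A = {a + a' : a ∈ A, a' ∈ A, a ≠ a'}.
Equivalently, take A + A and drop any sum 2a that is achievable ONLY as a + a for a ∈ A (i.e. sums representable only with equal summands).
Enumerate pairs (a, a') with a < a' (symmetric, so each unordered pair gives one sum; this covers all a ≠ a'):
  -3 + -2 = -5
  -3 + 0 = -3
  -3 + 1 = -2
  -3 + 2 = -1
  -3 + 6 = 3
  -3 + 7 = 4
  -2 + 0 = -2
  -2 + 1 = -1
  -2 + 2 = 0
  -2 + 6 = 4
  -2 + 7 = 5
  0 + 1 = 1
  0 + 2 = 2
  0 + 6 = 6
  0 + 7 = 7
  1 + 2 = 3
  1 + 6 = 7
  1 + 7 = 8
  2 + 6 = 8
  2 + 7 = 9
  6 + 7 = 13
Collected distinct sums: {-5, -3, -2, -1, 0, 1, 2, 3, 4, 5, 6, 7, 8, 9, 13}
|A +̂ A| = 15
(Reference bound: |A +̂ A| ≥ 2|A| - 3 for |A| ≥ 2, with |A| = 7 giving ≥ 11.)

|A +̂ A| = 15


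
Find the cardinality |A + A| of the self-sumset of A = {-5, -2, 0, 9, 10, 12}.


A + A = {a + a' : a, a' ∈ A}; |A| = 6.
General bounds: 2|A| - 1 ≤ |A + A| ≤ |A|(|A|+1)/2, i.e. 11 ≤ |A + A| ≤ 21.
Lower bound 2|A|-1 is attained iff A is an arithmetic progression.
Enumerate sums a + a' for a ≤ a' (symmetric, so this suffices):
a = -5: -5+-5=-10, -5+-2=-7, -5+0=-5, -5+9=4, -5+10=5, -5+12=7
a = -2: -2+-2=-4, -2+0=-2, -2+9=7, -2+10=8, -2+12=10
a = 0: 0+0=0, 0+9=9, 0+10=10, 0+12=12
a = 9: 9+9=18, 9+10=19, 9+12=21
a = 10: 10+10=20, 10+12=22
a = 12: 12+12=24
Distinct sums: {-10, -7, -5, -4, -2, 0, 4, 5, 7, 8, 9, 10, 12, 18, 19, 20, 21, 22, 24}
|A + A| = 19

|A + A| = 19


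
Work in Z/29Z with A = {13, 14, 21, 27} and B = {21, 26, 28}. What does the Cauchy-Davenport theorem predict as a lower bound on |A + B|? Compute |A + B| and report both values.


Cauchy-Davenport: |A + B| ≥ min(p, |A| + |B| - 1) for A, B nonempty in Z/pZ.
|A| = 4, |B| = 3, p = 29.
CD lower bound = min(29, 4 + 3 - 1) = min(29, 6) = 6.
Compute A + B mod 29 directly:
a = 13: 13+21=5, 13+26=10, 13+28=12
a = 14: 14+21=6, 14+26=11, 14+28=13
a = 21: 21+21=13, 21+26=18, 21+28=20
a = 27: 27+21=19, 27+26=24, 27+28=26
A + B = {5, 6, 10, 11, 12, 13, 18, 19, 20, 24, 26}, so |A + B| = 11.
Verify: 11 ≥ 6? Yes ✓.

CD lower bound = 6, actual |A + B| = 11.


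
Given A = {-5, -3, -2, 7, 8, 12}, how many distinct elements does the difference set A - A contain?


A - A = {a - a' : a, a' ∈ A}; |A| = 6.
Bounds: 2|A|-1 ≤ |A - A| ≤ |A|² - |A| + 1, i.e. 11 ≤ |A - A| ≤ 31.
Note: 0 ∈ A - A always (from a - a). The set is symmetric: if d ∈ A - A then -d ∈ A - A.
Enumerate nonzero differences d = a - a' with a > a' (then include -d):
Positive differences: {1, 2, 3, 4, 5, 9, 10, 11, 12, 13, 14, 15, 17}
Full difference set: {0} ∪ (positive diffs) ∪ (negative diffs).
|A - A| = 1 + 2·13 = 27 (matches direct enumeration: 27).

|A - A| = 27


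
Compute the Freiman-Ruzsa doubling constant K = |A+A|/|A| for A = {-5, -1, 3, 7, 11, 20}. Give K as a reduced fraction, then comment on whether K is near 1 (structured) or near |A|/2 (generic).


|A| = 6.
Compute A + A by enumerating all 36 pairs.
A + A = {-10, -6, -2, 2, 6, 10, 14, 15, 18, 19, 22, 23, 27, 31, 40}, so |A + A| = 15.
K = |A + A| / |A| = 15/6 = 5/2 ≈ 2.5000.
Reference: AP of size 6 gives K = 11/6 ≈ 1.8333; a fully generic set of size 6 gives K ≈ 3.5000.

|A| = 6, |A + A| = 15, K = 15/6 = 5/2.


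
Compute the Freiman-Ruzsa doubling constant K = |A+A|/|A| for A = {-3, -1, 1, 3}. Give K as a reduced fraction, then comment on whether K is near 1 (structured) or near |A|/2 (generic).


|A| = 4.
Compute A + A by enumerating all 16 pairs.
A + A = {-6, -4, -2, 0, 2, 4, 6}, so |A + A| = 7.
K = |A + A| / |A| = 7/4 (already in lowest terms) ≈ 1.7500.
Reference: AP of size 4 gives K = 7/4 ≈ 1.7500; a fully generic set of size 4 gives K ≈ 2.5000.

|A| = 4, |A + A| = 7, K = 7/4.


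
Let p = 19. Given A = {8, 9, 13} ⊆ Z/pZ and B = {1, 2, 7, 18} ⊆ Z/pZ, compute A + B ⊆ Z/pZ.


Work in Z/19Z: reduce every sum a + b modulo 19.
Enumerate all 12 pairs:
a = 8: 8+1=9, 8+2=10, 8+7=15, 8+18=7
a = 9: 9+1=10, 9+2=11, 9+7=16, 9+18=8
a = 13: 13+1=14, 13+2=15, 13+7=1, 13+18=12
Distinct residues collected: {1, 7, 8, 9, 10, 11, 12, 14, 15, 16}
|A + B| = 10 (out of 19 total residues).

A + B = {1, 7, 8, 9, 10, 11, 12, 14, 15, 16}


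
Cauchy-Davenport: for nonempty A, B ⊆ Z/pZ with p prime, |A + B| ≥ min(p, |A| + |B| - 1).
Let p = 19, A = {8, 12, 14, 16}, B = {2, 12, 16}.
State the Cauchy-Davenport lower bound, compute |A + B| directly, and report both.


Cauchy-Davenport: |A + B| ≥ min(p, |A| + |B| - 1) for A, B nonempty in Z/pZ.
|A| = 4, |B| = 3, p = 19.
CD lower bound = min(19, 4 + 3 - 1) = min(19, 6) = 6.
Compute A + B mod 19 directly:
a = 8: 8+2=10, 8+12=1, 8+16=5
a = 12: 12+2=14, 12+12=5, 12+16=9
a = 14: 14+2=16, 14+12=7, 14+16=11
a = 16: 16+2=18, 16+12=9, 16+16=13
A + B = {1, 5, 7, 9, 10, 11, 13, 14, 16, 18}, so |A + B| = 10.
Verify: 10 ≥ 6? Yes ✓.

CD lower bound = 6, actual |A + B| = 10.


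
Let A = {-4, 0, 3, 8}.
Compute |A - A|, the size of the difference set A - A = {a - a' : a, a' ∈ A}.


A - A = {a - a' : a, a' ∈ A}; |A| = 4.
Bounds: 2|A|-1 ≤ |A - A| ≤ |A|² - |A| + 1, i.e. 7 ≤ |A - A| ≤ 13.
Note: 0 ∈ A - A always (from a - a). The set is symmetric: if d ∈ A - A then -d ∈ A - A.
Enumerate nonzero differences d = a - a' with a > a' (then include -d):
Positive differences: {3, 4, 5, 7, 8, 12}
Full difference set: {0} ∪ (positive diffs) ∪ (negative diffs).
|A - A| = 1 + 2·6 = 13 (matches direct enumeration: 13).

|A - A| = 13


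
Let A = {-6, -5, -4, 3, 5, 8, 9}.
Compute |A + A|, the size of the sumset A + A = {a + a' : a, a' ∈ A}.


A + A = {a + a' : a, a' ∈ A}; |A| = 7.
General bounds: 2|A| - 1 ≤ |A + A| ≤ |A|(|A|+1)/2, i.e. 13 ≤ |A + A| ≤ 28.
Lower bound 2|A|-1 is attained iff A is an arithmetic progression.
Enumerate sums a + a' for a ≤ a' (symmetric, so this suffices):
a = -6: -6+-6=-12, -6+-5=-11, -6+-4=-10, -6+3=-3, -6+5=-1, -6+8=2, -6+9=3
a = -5: -5+-5=-10, -5+-4=-9, -5+3=-2, -5+5=0, -5+8=3, -5+9=4
a = -4: -4+-4=-8, -4+3=-1, -4+5=1, -4+8=4, -4+9=5
a = 3: 3+3=6, 3+5=8, 3+8=11, 3+9=12
a = 5: 5+5=10, 5+8=13, 5+9=14
a = 8: 8+8=16, 8+9=17
a = 9: 9+9=18
Distinct sums: {-12, -11, -10, -9, -8, -3, -2, -1, 0, 1, 2, 3, 4, 5, 6, 8, 10, 11, 12, 13, 14, 16, 17, 18}
|A + A| = 24

|A + A| = 24


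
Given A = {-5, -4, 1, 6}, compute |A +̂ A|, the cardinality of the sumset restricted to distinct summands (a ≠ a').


Restricted sumset: A +̂ A = {a + a' : a ∈ A, a' ∈ A, a ≠ a'}.
Equivalently, take A + A and drop any sum 2a that is achievable ONLY as a + a for a ∈ A (i.e. sums representable only with equal summands).
Enumerate pairs (a, a') with a < a' (symmetric, so each unordered pair gives one sum; this covers all a ≠ a'):
  -5 + -4 = -9
  -5 + 1 = -4
  -5 + 6 = 1
  -4 + 1 = -3
  -4 + 6 = 2
  1 + 6 = 7
Collected distinct sums: {-9, -4, -3, 1, 2, 7}
|A +̂ A| = 6
(Reference bound: |A +̂ A| ≥ 2|A| - 3 for |A| ≥ 2, with |A| = 4 giving ≥ 5.)

|A +̂ A| = 6


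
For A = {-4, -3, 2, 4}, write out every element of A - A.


A - A = {a - a' : a, a' ∈ A}.
Compute a - a' for each ordered pair (a, a'):
a = -4: -4--4=0, -4--3=-1, -4-2=-6, -4-4=-8
a = -3: -3--4=1, -3--3=0, -3-2=-5, -3-4=-7
a = 2: 2--4=6, 2--3=5, 2-2=0, 2-4=-2
a = 4: 4--4=8, 4--3=7, 4-2=2, 4-4=0
Collecting distinct values (and noting 0 appears from a-a):
A - A = {-8, -7, -6, -5, -2, -1, 0, 1, 2, 5, 6, 7, 8}
|A - A| = 13

A - A = {-8, -7, -6, -5, -2, -1, 0, 1, 2, 5, 6, 7, 8}


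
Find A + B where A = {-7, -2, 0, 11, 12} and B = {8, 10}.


A + B = {a + b : a ∈ A, b ∈ B}.
Enumerate all |A|·|B| = 5·2 = 10 pairs (a, b) and collect distinct sums.
a = -7: -7+8=1, -7+10=3
a = -2: -2+8=6, -2+10=8
a = 0: 0+8=8, 0+10=10
a = 11: 11+8=19, 11+10=21
a = 12: 12+8=20, 12+10=22
Collecting distinct sums: A + B = {1, 3, 6, 8, 10, 19, 20, 21, 22}
|A + B| = 9

A + B = {1, 3, 6, 8, 10, 19, 20, 21, 22}


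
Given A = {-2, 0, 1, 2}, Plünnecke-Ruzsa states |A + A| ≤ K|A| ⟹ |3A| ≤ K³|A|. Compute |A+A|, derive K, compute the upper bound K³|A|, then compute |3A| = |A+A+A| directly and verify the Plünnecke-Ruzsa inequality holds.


|A| = 4.
Step 1: Compute A + A by enumerating all 16 pairs.
A + A = {-4, -2, -1, 0, 1, 2, 3, 4}, so |A + A| = 8.
Step 2: Doubling constant K = |A + A|/|A| = 8/4 = 8/4 ≈ 2.0000.
Step 3: Plünnecke-Ruzsa gives |3A| ≤ K³·|A| = (2.0000)³ · 4 ≈ 32.0000.
Step 4: Compute 3A = A + A + A directly by enumerating all triples (a,b,c) ∈ A³; |3A| = 12.
Step 5: Check 12 ≤ 32.0000? Yes ✓.

K = 8/4, Plünnecke-Ruzsa bound K³|A| ≈ 32.0000, |3A| = 12, inequality holds.


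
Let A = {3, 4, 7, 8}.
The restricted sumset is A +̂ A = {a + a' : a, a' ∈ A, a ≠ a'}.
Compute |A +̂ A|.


Restricted sumset: A +̂ A = {a + a' : a ∈ A, a' ∈ A, a ≠ a'}.
Equivalently, take A + A and drop any sum 2a that is achievable ONLY as a + a for a ∈ A (i.e. sums representable only with equal summands).
Enumerate pairs (a, a') with a < a' (symmetric, so each unordered pair gives one sum; this covers all a ≠ a'):
  3 + 4 = 7
  3 + 7 = 10
  3 + 8 = 11
  4 + 7 = 11
  4 + 8 = 12
  7 + 8 = 15
Collected distinct sums: {7, 10, 11, 12, 15}
|A +̂ A| = 5
(Reference bound: |A +̂ A| ≥ 2|A| - 3 for |A| ≥ 2, with |A| = 4 giving ≥ 5.)

|A +̂ A| = 5


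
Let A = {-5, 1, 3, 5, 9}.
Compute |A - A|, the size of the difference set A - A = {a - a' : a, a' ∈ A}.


A - A = {a - a' : a, a' ∈ A}; |A| = 5.
Bounds: 2|A|-1 ≤ |A - A| ≤ |A|² - |A| + 1, i.e. 9 ≤ |A - A| ≤ 21.
Note: 0 ∈ A - A always (from a - a). The set is symmetric: if d ∈ A - A then -d ∈ A - A.
Enumerate nonzero differences d = a - a' with a > a' (then include -d):
Positive differences: {2, 4, 6, 8, 10, 14}
Full difference set: {0} ∪ (positive diffs) ∪ (negative diffs).
|A - A| = 1 + 2·6 = 13 (matches direct enumeration: 13).

|A - A| = 13


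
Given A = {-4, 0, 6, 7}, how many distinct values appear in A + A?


A + A = {a + a' : a, a' ∈ A}; |A| = 4.
General bounds: 2|A| - 1 ≤ |A + A| ≤ |A|(|A|+1)/2, i.e. 7 ≤ |A + A| ≤ 10.
Lower bound 2|A|-1 is attained iff A is an arithmetic progression.
Enumerate sums a + a' for a ≤ a' (symmetric, so this suffices):
a = -4: -4+-4=-8, -4+0=-4, -4+6=2, -4+7=3
a = 0: 0+0=0, 0+6=6, 0+7=7
a = 6: 6+6=12, 6+7=13
a = 7: 7+7=14
Distinct sums: {-8, -4, 0, 2, 3, 6, 7, 12, 13, 14}
|A + A| = 10

|A + A| = 10


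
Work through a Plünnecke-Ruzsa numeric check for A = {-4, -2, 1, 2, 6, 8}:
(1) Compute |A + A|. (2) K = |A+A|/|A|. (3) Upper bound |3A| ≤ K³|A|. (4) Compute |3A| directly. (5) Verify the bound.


|A| = 6.
Step 1: Compute A + A by enumerating all 36 pairs.
A + A = {-8, -6, -4, -3, -2, -1, 0, 2, 3, 4, 6, 7, 8, 9, 10, 12, 14, 16}, so |A + A| = 18.
Step 2: Doubling constant K = |A + A|/|A| = 18/6 = 18/6 ≈ 3.0000.
Step 3: Plünnecke-Ruzsa gives |3A| ≤ K³·|A| = (3.0000)³ · 6 ≈ 162.0000.
Step 4: Compute 3A = A + A + A directly by enumerating all triples (a,b,c) ∈ A³; |3A| = 32.
Step 5: Check 32 ≤ 162.0000? Yes ✓.

K = 18/6, Plünnecke-Ruzsa bound K³|A| ≈ 162.0000, |3A| = 32, inequality holds.


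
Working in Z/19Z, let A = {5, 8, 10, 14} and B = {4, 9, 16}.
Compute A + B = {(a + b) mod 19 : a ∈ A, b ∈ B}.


Work in Z/19Z: reduce every sum a + b modulo 19.
Enumerate all 12 pairs:
a = 5: 5+4=9, 5+9=14, 5+16=2
a = 8: 8+4=12, 8+9=17, 8+16=5
a = 10: 10+4=14, 10+9=0, 10+16=7
a = 14: 14+4=18, 14+9=4, 14+16=11
Distinct residues collected: {0, 2, 4, 5, 7, 9, 11, 12, 14, 17, 18}
|A + B| = 11 (out of 19 total residues).

A + B = {0, 2, 4, 5, 7, 9, 11, 12, 14, 17, 18}


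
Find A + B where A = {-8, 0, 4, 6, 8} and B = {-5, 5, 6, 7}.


A + B = {a + b : a ∈ A, b ∈ B}.
Enumerate all |A|·|B| = 5·4 = 20 pairs (a, b) and collect distinct sums.
a = -8: -8+-5=-13, -8+5=-3, -8+6=-2, -8+7=-1
a = 0: 0+-5=-5, 0+5=5, 0+6=6, 0+7=7
a = 4: 4+-5=-1, 4+5=9, 4+6=10, 4+7=11
a = 6: 6+-5=1, 6+5=11, 6+6=12, 6+7=13
a = 8: 8+-5=3, 8+5=13, 8+6=14, 8+7=15
Collecting distinct sums: A + B = {-13, -5, -3, -2, -1, 1, 3, 5, 6, 7, 9, 10, 11, 12, 13, 14, 15}
|A + B| = 17

A + B = {-13, -5, -3, -2, -1, 1, 3, 5, 6, 7, 9, 10, 11, 12, 13, 14, 15}


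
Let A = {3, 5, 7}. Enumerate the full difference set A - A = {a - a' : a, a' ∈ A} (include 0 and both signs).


A - A = {a - a' : a, a' ∈ A}.
Compute a - a' for each ordered pair (a, a'):
a = 3: 3-3=0, 3-5=-2, 3-7=-4
a = 5: 5-3=2, 5-5=0, 5-7=-2
a = 7: 7-3=4, 7-5=2, 7-7=0
Collecting distinct values (and noting 0 appears from a-a):
A - A = {-4, -2, 0, 2, 4}
|A - A| = 5

A - A = {-4, -2, 0, 2, 4}


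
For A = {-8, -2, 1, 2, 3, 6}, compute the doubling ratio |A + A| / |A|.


|A| = 6.
Compute A + A by enumerating all 36 pairs.
A + A = {-16, -10, -7, -6, -5, -4, -2, -1, 0, 1, 2, 3, 4, 5, 6, 7, 8, 9, 12}, so |A + A| = 19.
K = |A + A| / |A| = 19/6 (already in lowest terms) ≈ 3.1667.
Reference: AP of size 6 gives K = 11/6 ≈ 1.8333; a fully generic set of size 6 gives K ≈ 3.5000.

|A| = 6, |A + A| = 19, K = 19/6.


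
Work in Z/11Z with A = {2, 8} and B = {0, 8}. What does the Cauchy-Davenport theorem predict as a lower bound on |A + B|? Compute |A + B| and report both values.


Cauchy-Davenport: |A + B| ≥ min(p, |A| + |B| - 1) for A, B nonempty in Z/pZ.
|A| = 2, |B| = 2, p = 11.
CD lower bound = min(11, 2 + 2 - 1) = min(11, 3) = 3.
Compute A + B mod 11 directly:
a = 2: 2+0=2, 2+8=10
a = 8: 8+0=8, 8+8=5
A + B = {2, 5, 8, 10}, so |A + B| = 4.
Verify: 4 ≥ 3? Yes ✓.

CD lower bound = 3, actual |A + B| = 4.


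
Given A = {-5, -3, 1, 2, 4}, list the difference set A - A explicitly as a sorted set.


A - A = {a - a' : a, a' ∈ A}.
Compute a - a' for each ordered pair (a, a'):
a = -5: -5--5=0, -5--3=-2, -5-1=-6, -5-2=-7, -5-4=-9
a = -3: -3--5=2, -3--3=0, -3-1=-4, -3-2=-5, -3-4=-7
a = 1: 1--5=6, 1--3=4, 1-1=0, 1-2=-1, 1-4=-3
a = 2: 2--5=7, 2--3=5, 2-1=1, 2-2=0, 2-4=-2
a = 4: 4--5=9, 4--3=7, 4-1=3, 4-2=2, 4-4=0
Collecting distinct values (and noting 0 appears from a-a):
A - A = {-9, -7, -6, -5, -4, -3, -2, -1, 0, 1, 2, 3, 4, 5, 6, 7, 9}
|A - A| = 17

A - A = {-9, -7, -6, -5, -4, -3, -2, -1, 0, 1, 2, 3, 4, 5, 6, 7, 9}


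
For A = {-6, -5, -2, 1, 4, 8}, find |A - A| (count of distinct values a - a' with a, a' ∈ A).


A - A = {a - a' : a, a' ∈ A}; |A| = 6.
Bounds: 2|A|-1 ≤ |A - A| ≤ |A|² - |A| + 1, i.e. 11 ≤ |A - A| ≤ 31.
Note: 0 ∈ A - A always (from a - a). The set is symmetric: if d ∈ A - A then -d ∈ A - A.
Enumerate nonzero differences d = a - a' with a > a' (then include -d):
Positive differences: {1, 3, 4, 6, 7, 9, 10, 13, 14}
Full difference set: {0} ∪ (positive diffs) ∪ (negative diffs).
|A - A| = 1 + 2·9 = 19 (matches direct enumeration: 19).

|A - A| = 19


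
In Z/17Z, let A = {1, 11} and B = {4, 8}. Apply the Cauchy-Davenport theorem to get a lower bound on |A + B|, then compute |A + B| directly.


Cauchy-Davenport: |A + B| ≥ min(p, |A| + |B| - 1) for A, B nonempty in Z/pZ.
|A| = 2, |B| = 2, p = 17.
CD lower bound = min(17, 2 + 2 - 1) = min(17, 3) = 3.
Compute A + B mod 17 directly:
a = 1: 1+4=5, 1+8=9
a = 11: 11+4=15, 11+8=2
A + B = {2, 5, 9, 15}, so |A + B| = 4.
Verify: 4 ≥ 3? Yes ✓.

CD lower bound = 3, actual |A + B| = 4.


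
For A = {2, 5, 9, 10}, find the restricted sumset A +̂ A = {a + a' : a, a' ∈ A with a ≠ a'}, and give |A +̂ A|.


Restricted sumset: A +̂ A = {a + a' : a ∈ A, a' ∈ A, a ≠ a'}.
Equivalently, take A + A and drop any sum 2a that is achievable ONLY as a + a for a ∈ A (i.e. sums representable only with equal summands).
Enumerate pairs (a, a') with a < a' (symmetric, so each unordered pair gives one sum; this covers all a ≠ a'):
  2 + 5 = 7
  2 + 9 = 11
  2 + 10 = 12
  5 + 9 = 14
  5 + 10 = 15
  9 + 10 = 19
Collected distinct sums: {7, 11, 12, 14, 15, 19}
|A +̂ A| = 6
(Reference bound: |A +̂ A| ≥ 2|A| - 3 for |A| ≥ 2, with |A| = 4 giving ≥ 5.)

|A +̂ A| = 6


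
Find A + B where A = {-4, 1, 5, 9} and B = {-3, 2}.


A + B = {a + b : a ∈ A, b ∈ B}.
Enumerate all |A|·|B| = 4·2 = 8 pairs (a, b) and collect distinct sums.
a = -4: -4+-3=-7, -4+2=-2
a = 1: 1+-3=-2, 1+2=3
a = 5: 5+-3=2, 5+2=7
a = 9: 9+-3=6, 9+2=11
Collecting distinct sums: A + B = {-7, -2, 2, 3, 6, 7, 11}
|A + B| = 7

A + B = {-7, -2, 2, 3, 6, 7, 11}


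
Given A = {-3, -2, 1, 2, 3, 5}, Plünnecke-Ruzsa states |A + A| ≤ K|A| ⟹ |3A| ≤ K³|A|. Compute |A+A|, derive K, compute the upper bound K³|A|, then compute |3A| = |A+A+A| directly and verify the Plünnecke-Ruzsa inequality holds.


|A| = 6.
Step 1: Compute A + A by enumerating all 36 pairs.
A + A = {-6, -5, -4, -2, -1, 0, 1, 2, 3, 4, 5, 6, 7, 8, 10}, so |A + A| = 15.
Step 2: Doubling constant K = |A + A|/|A| = 15/6 = 15/6 ≈ 2.5000.
Step 3: Plünnecke-Ruzsa gives |3A| ≤ K³·|A| = (2.5000)³ · 6 ≈ 93.7500.
Step 4: Compute 3A = A + A + A directly by enumerating all triples (a,b,c) ∈ A³; |3A| = 24.
Step 5: Check 24 ≤ 93.7500? Yes ✓.

K = 15/6, Plünnecke-Ruzsa bound K³|A| ≈ 93.7500, |3A| = 24, inequality holds.


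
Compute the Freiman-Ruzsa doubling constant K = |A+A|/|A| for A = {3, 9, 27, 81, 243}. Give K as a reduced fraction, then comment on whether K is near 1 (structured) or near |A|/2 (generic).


|A| = 5.
Compute A + A by enumerating all 25 pairs.
A + A = {6, 12, 18, 30, 36, 54, 84, 90, 108, 162, 246, 252, 270, 324, 486}, so |A + A| = 15.
K = |A + A| / |A| = 15/5 = 3/1 ≈ 3.0000.
Reference: AP of size 5 gives K = 9/5 ≈ 1.8000; a fully generic set of size 5 gives K ≈ 3.0000.

|A| = 5, |A + A| = 15, K = 15/5 = 3/1.


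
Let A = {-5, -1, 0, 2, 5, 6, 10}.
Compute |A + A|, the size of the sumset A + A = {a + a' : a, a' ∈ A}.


A + A = {a + a' : a, a' ∈ A}; |A| = 7.
General bounds: 2|A| - 1 ≤ |A + A| ≤ |A|(|A|+1)/2, i.e. 13 ≤ |A + A| ≤ 28.
Lower bound 2|A|-1 is attained iff A is an arithmetic progression.
Enumerate sums a + a' for a ≤ a' (symmetric, so this suffices):
a = -5: -5+-5=-10, -5+-1=-6, -5+0=-5, -5+2=-3, -5+5=0, -5+6=1, -5+10=5
a = -1: -1+-1=-2, -1+0=-1, -1+2=1, -1+5=4, -1+6=5, -1+10=9
a = 0: 0+0=0, 0+2=2, 0+5=5, 0+6=6, 0+10=10
a = 2: 2+2=4, 2+5=7, 2+6=8, 2+10=12
a = 5: 5+5=10, 5+6=11, 5+10=15
a = 6: 6+6=12, 6+10=16
a = 10: 10+10=20
Distinct sums: {-10, -6, -5, -3, -2, -1, 0, 1, 2, 4, 5, 6, 7, 8, 9, 10, 11, 12, 15, 16, 20}
|A + A| = 21

|A + A| = 21


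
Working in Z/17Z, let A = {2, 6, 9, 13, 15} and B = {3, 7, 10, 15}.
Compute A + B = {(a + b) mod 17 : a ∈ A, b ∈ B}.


Work in Z/17Z: reduce every sum a + b modulo 17.
Enumerate all 20 pairs:
a = 2: 2+3=5, 2+7=9, 2+10=12, 2+15=0
a = 6: 6+3=9, 6+7=13, 6+10=16, 6+15=4
a = 9: 9+3=12, 9+7=16, 9+10=2, 9+15=7
a = 13: 13+3=16, 13+7=3, 13+10=6, 13+15=11
a = 15: 15+3=1, 15+7=5, 15+10=8, 15+15=13
Distinct residues collected: {0, 1, 2, 3, 4, 5, 6, 7, 8, 9, 11, 12, 13, 16}
|A + B| = 14 (out of 17 total residues).

A + B = {0, 1, 2, 3, 4, 5, 6, 7, 8, 9, 11, 12, 13, 16}


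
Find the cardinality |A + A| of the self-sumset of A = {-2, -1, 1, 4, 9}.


A + A = {a + a' : a, a' ∈ A}; |A| = 5.
General bounds: 2|A| - 1 ≤ |A + A| ≤ |A|(|A|+1)/2, i.e. 9 ≤ |A + A| ≤ 15.
Lower bound 2|A|-1 is attained iff A is an arithmetic progression.
Enumerate sums a + a' for a ≤ a' (symmetric, so this suffices):
a = -2: -2+-2=-4, -2+-1=-3, -2+1=-1, -2+4=2, -2+9=7
a = -1: -1+-1=-2, -1+1=0, -1+4=3, -1+9=8
a = 1: 1+1=2, 1+4=5, 1+9=10
a = 4: 4+4=8, 4+9=13
a = 9: 9+9=18
Distinct sums: {-4, -3, -2, -1, 0, 2, 3, 5, 7, 8, 10, 13, 18}
|A + A| = 13

|A + A| = 13


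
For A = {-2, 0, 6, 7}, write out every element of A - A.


A - A = {a - a' : a, a' ∈ A}.
Compute a - a' for each ordered pair (a, a'):
a = -2: -2--2=0, -2-0=-2, -2-6=-8, -2-7=-9
a = 0: 0--2=2, 0-0=0, 0-6=-6, 0-7=-7
a = 6: 6--2=8, 6-0=6, 6-6=0, 6-7=-1
a = 7: 7--2=9, 7-0=7, 7-6=1, 7-7=0
Collecting distinct values (and noting 0 appears from a-a):
A - A = {-9, -8, -7, -6, -2, -1, 0, 1, 2, 6, 7, 8, 9}
|A - A| = 13

A - A = {-9, -8, -7, -6, -2, -1, 0, 1, 2, 6, 7, 8, 9}


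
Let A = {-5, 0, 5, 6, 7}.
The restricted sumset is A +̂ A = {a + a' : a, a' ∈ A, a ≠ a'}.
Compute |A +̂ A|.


Restricted sumset: A +̂ A = {a + a' : a ∈ A, a' ∈ A, a ≠ a'}.
Equivalently, take A + A and drop any sum 2a that is achievable ONLY as a + a for a ∈ A (i.e. sums representable only with equal summands).
Enumerate pairs (a, a') with a < a' (symmetric, so each unordered pair gives one sum; this covers all a ≠ a'):
  -5 + 0 = -5
  -5 + 5 = 0
  -5 + 6 = 1
  -5 + 7 = 2
  0 + 5 = 5
  0 + 6 = 6
  0 + 7 = 7
  5 + 6 = 11
  5 + 7 = 12
  6 + 7 = 13
Collected distinct sums: {-5, 0, 1, 2, 5, 6, 7, 11, 12, 13}
|A +̂ A| = 10
(Reference bound: |A +̂ A| ≥ 2|A| - 3 for |A| ≥ 2, with |A| = 5 giving ≥ 7.)

|A +̂ A| = 10


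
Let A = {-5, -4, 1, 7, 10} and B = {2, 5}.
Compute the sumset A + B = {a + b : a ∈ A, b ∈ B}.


A + B = {a + b : a ∈ A, b ∈ B}.
Enumerate all |A|·|B| = 5·2 = 10 pairs (a, b) and collect distinct sums.
a = -5: -5+2=-3, -5+5=0
a = -4: -4+2=-2, -4+5=1
a = 1: 1+2=3, 1+5=6
a = 7: 7+2=9, 7+5=12
a = 10: 10+2=12, 10+5=15
Collecting distinct sums: A + B = {-3, -2, 0, 1, 3, 6, 9, 12, 15}
|A + B| = 9

A + B = {-3, -2, 0, 1, 3, 6, 9, 12, 15}


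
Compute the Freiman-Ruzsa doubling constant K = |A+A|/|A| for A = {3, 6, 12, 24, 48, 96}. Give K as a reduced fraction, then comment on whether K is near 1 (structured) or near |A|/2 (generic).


|A| = 6.
Compute A + A by enumerating all 36 pairs.
A + A = {6, 9, 12, 15, 18, 24, 27, 30, 36, 48, 51, 54, 60, 72, 96, 99, 102, 108, 120, 144, 192}, so |A + A| = 21.
K = |A + A| / |A| = 21/6 = 7/2 ≈ 3.5000.
Reference: AP of size 6 gives K = 11/6 ≈ 1.8333; a fully generic set of size 6 gives K ≈ 3.5000.

|A| = 6, |A + A| = 21, K = 21/6 = 7/2.


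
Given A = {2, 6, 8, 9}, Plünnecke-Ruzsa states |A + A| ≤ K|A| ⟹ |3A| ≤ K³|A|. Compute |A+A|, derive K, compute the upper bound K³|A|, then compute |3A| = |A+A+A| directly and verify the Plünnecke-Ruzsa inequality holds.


|A| = 4.
Step 1: Compute A + A by enumerating all 16 pairs.
A + A = {4, 8, 10, 11, 12, 14, 15, 16, 17, 18}, so |A + A| = 10.
Step 2: Doubling constant K = |A + A|/|A| = 10/4 = 10/4 ≈ 2.5000.
Step 3: Plünnecke-Ruzsa gives |3A| ≤ K³·|A| = (2.5000)³ · 4 ≈ 62.5000.
Step 4: Compute 3A = A + A + A directly by enumerating all triples (a,b,c) ∈ A³; |3A| = 17.
Step 5: Check 17 ≤ 62.5000? Yes ✓.

K = 10/4, Plünnecke-Ruzsa bound K³|A| ≈ 62.5000, |3A| = 17, inequality holds.


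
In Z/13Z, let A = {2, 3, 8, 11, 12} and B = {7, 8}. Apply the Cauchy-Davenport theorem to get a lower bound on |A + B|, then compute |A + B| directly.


Cauchy-Davenport: |A + B| ≥ min(p, |A| + |B| - 1) for A, B nonempty in Z/pZ.
|A| = 5, |B| = 2, p = 13.
CD lower bound = min(13, 5 + 2 - 1) = min(13, 6) = 6.
Compute A + B mod 13 directly:
a = 2: 2+7=9, 2+8=10
a = 3: 3+7=10, 3+8=11
a = 8: 8+7=2, 8+8=3
a = 11: 11+7=5, 11+8=6
a = 12: 12+7=6, 12+8=7
A + B = {2, 3, 5, 6, 7, 9, 10, 11}, so |A + B| = 8.
Verify: 8 ≥ 6? Yes ✓.

CD lower bound = 6, actual |A + B| = 8.


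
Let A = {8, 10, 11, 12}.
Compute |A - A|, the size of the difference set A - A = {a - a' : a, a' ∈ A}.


A - A = {a - a' : a, a' ∈ A}; |A| = 4.
Bounds: 2|A|-1 ≤ |A - A| ≤ |A|² - |A| + 1, i.e. 7 ≤ |A - A| ≤ 13.
Note: 0 ∈ A - A always (from a - a). The set is symmetric: if d ∈ A - A then -d ∈ A - A.
Enumerate nonzero differences d = a - a' with a > a' (then include -d):
Positive differences: {1, 2, 3, 4}
Full difference set: {0} ∪ (positive diffs) ∪ (negative diffs).
|A - A| = 1 + 2·4 = 9 (matches direct enumeration: 9).

|A - A| = 9


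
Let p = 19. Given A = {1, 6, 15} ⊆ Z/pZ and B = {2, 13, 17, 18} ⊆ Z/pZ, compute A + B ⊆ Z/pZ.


Work in Z/19Z: reduce every sum a + b modulo 19.
Enumerate all 12 pairs:
a = 1: 1+2=3, 1+13=14, 1+17=18, 1+18=0
a = 6: 6+2=8, 6+13=0, 6+17=4, 6+18=5
a = 15: 15+2=17, 15+13=9, 15+17=13, 15+18=14
Distinct residues collected: {0, 3, 4, 5, 8, 9, 13, 14, 17, 18}
|A + B| = 10 (out of 19 total residues).

A + B = {0, 3, 4, 5, 8, 9, 13, 14, 17, 18}


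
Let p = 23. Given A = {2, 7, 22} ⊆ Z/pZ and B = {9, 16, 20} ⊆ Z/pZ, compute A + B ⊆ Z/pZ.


Work in Z/23Z: reduce every sum a + b modulo 23.
Enumerate all 9 pairs:
a = 2: 2+9=11, 2+16=18, 2+20=22
a = 7: 7+9=16, 7+16=0, 7+20=4
a = 22: 22+9=8, 22+16=15, 22+20=19
Distinct residues collected: {0, 4, 8, 11, 15, 16, 18, 19, 22}
|A + B| = 9 (out of 23 total residues).

A + B = {0, 4, 8, 11, 15, 16, 18, 19, 22}


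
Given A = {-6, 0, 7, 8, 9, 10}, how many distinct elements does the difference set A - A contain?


A - A = {a - a' : a, a' ∈ A}; |A| = 6.
Bounds: 2|A|-1 ≤ |A - A| ≤ |A|² - |A| + 1, i.e. 11 ≤ |A - A| ≤ 31.
Note: 0 ∈ A - A always (from a - a). The set is symmetric: if d ∈ A - A then -d ∈ A - A.
Enumerate nonzero differences d = a - a' with a > a' (then include -d):
Positive differences: {1, 2, 3, 6, 7, 8, 9, 10, 13, 14, 15, 16}
Full difference set: {0} ∪ (positive diffs) ∪ (negative diffs).
|A - A| = 1 + 2·12 = 25 (matches direct enumeration: 25).

|A - A| = 25
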